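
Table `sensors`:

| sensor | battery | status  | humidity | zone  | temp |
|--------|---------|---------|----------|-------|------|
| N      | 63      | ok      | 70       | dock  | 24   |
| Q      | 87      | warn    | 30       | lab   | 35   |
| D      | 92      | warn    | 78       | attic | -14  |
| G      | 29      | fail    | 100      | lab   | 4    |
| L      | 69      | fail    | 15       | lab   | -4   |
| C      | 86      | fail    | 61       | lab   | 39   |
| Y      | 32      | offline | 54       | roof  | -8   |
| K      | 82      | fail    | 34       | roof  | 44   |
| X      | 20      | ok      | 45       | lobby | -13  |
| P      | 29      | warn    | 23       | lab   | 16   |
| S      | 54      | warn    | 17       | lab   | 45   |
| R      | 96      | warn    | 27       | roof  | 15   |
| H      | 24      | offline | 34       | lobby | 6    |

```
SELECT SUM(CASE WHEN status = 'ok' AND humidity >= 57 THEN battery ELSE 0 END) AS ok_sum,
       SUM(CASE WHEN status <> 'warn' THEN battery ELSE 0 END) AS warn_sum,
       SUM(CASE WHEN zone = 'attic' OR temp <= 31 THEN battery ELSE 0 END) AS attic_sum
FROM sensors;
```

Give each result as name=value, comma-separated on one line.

ok_sum=63, warn_sum=405, attic_sum=454

[ok_sum: status = 'ok' AND humidity >= 57]
sensor=N: ✓ → 63
sensor=Q: ✗
sensor=D: ✗
sensor=G: ✗
sensor=L: ✗
sensor=C: ✗
sensor=Y: ✗
sensor=K: ✗
sensor=X: ✗
sensor=P: ✗
sensor=S: ✗
sensor=R: ✗
sensor=H: ✗
ok_sum = 63
—
[warn_sum: status <> 'warn']
sensor=N: ✓ → 63
sensor=Q: ✗
sensor=D: ✗
sensor=G: ✓ → 29
sensor=L: ✓ → 69
sensor=C: ✓ → 86
sensor=Y: ✓ → 32
sensor=K: ✓ → 82
sensor=X: ✓ → 20
sensor=P: ✗
sensor=S: ✗
sensor=R: ✗
sensor=H: ✓ → 24
warn_sum = 63 + 29 + 69 + 86 + 32 + 82 + 20 + 24 = 405
—
[attic_sum: zone = 'attic' OR temp <= 31]
sensor=N: ✓ → 63
sensor=Q: ✗
sensor=D: ✓ → 92
sensor=G: ✓ → 29
sensor=L: ✓ → 69
sensor=C: ✗
sensor=Y: ✓ → 32
sensor=K: ✗
sensor=X: ✓ → 20
sensor=P: ✓ → 29
sensor=S: ✗
sensor=R: ✓ → 96
sensor=H: ✓ → 24
attic_sum = 63 + 92 + 29 + 69 + 32 + 20 + 29 + 96 + 24 = 454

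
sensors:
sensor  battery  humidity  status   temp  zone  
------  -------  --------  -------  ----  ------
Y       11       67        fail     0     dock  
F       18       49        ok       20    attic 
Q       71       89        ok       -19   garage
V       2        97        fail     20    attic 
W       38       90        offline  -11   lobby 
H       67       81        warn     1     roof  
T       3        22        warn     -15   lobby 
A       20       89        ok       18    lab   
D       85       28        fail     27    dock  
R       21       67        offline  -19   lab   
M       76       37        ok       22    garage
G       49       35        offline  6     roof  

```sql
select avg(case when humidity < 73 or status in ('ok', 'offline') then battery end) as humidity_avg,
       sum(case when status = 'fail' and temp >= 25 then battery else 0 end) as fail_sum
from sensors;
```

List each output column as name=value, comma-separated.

[humidity_avg: humidity < 73 or status in ('ok', 'offline')]
sensor=Y: ✓ → 11
sensor=F: ✓ → 18
sensor=Q: ✓ → 71
sensor=V: ✗
sensor=W: ✓ → 38
sensor=H: ✗
sensor=T: ✓ → 3
sensor=A: ✓ → 20
sensor=D: ✓ → 85
sensor=R: ✓ → 21
sensor=M: ✓ → 76
sensor=G: ✓ → 49
humidity_avg = (11 + 18 + 71 + 38 + 3 + 20 + 85 + 21 + 76 + 49) / 10 = 39.2
—
[fail_sum: status = 'fail' and temp >= 25]
sensor=Y: ✗
sensor=F: ✗
sensor=Q: ✗
sensor=V: ✗
sensor=W: ✗
sensor=H: ✗
sensor=T: ✗
sensor=A: ✗
sensor=D: ✓ → 85
sensor=R: ✗
sensor=M: ✗
sensor=G: ✗
fail_sum = 85

humidity_avg=39.2, fail_sum=85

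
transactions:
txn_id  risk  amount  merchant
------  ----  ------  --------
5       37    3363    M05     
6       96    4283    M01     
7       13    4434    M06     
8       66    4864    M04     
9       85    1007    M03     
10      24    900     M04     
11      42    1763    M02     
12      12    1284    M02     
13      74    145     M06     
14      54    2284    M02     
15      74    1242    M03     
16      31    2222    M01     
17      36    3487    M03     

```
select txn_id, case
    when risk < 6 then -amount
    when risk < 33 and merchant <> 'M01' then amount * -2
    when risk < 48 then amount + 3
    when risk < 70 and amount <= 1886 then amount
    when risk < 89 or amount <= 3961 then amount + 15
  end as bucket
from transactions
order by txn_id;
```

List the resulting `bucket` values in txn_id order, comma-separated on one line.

3366, NULL, -8868, 4879, 1022, -1800, 1766, -2568, 160, 2299, 1257, 2225, 3490

txn_id=5: risk < 48 → 3366
txn_id=6: (no match → NULL) → NULL
txn_id=7: risk < 33 and merchant <> 'M01' → -8868
txn_id=8: risk < 89 or amount <= 3961 → 4879
txn_id=9: risk < 89 or amount <= 3961 → 1022
txn_id=10: risk < 33 and merchant <> 'M01' → -1800
txn_id=11: risk < 48 → 1766
txn_id=12: risk < 33 and merchant <> 'M01' → -2568
txn_id=13: risk < 89 or amount <= 3961 → 160
txn_id=14: risk < 89 or amount <= 3961 → 2299
txn_id=15: risk < 89 or amount <= 3961 → 1257
txn_id=16: risk < 48 → 2225
txn_id=17: risk < 48 → 3490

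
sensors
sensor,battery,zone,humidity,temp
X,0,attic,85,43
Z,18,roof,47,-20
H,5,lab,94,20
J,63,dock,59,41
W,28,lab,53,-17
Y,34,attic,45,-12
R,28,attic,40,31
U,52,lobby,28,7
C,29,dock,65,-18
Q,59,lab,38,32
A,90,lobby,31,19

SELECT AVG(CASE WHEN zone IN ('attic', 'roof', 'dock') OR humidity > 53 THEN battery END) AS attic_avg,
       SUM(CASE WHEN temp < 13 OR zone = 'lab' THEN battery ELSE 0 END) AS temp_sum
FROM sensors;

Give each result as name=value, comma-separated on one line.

[attic_avg: zone IN ('attic', 'roof', 'dock') OR humidity > 53]
sensor=X: ✓ → 0
sensor=Z: ✓ → 18
sensor=H: ✓ → 5
sensor=J: ✓ → 63
sensor=W: ✗
sensor=Y: ✓ → 34
sensor=R: ✓ → 28
sensor=U: ✗
sensor=C: ✓ → 29
sensor=Q: ✗
sensor=A: ✗
attic_avg = (0 + 18 + 5 + 63 + 34 + 28 + 29) / 7 = 25.2857142857
—
[temp_sum: temp < 13 OR zone = 'lab']
sensor=X: ✗
sensor=Z: ✓ → 18
sensor=H: ✓ → 5
sensor=J: ✗
sensor=W: ✓ → 28
sensor=Y: ✓ → 34
sensor=R: ✗
sensor=U: ✓ → 52
sensor=C: ✓ → 29
sensor=Q: ✓ → 59
sensor=A: ✗
temp_sum = 18 + 5 + 28 + 34 + 52 + 29 + 59 = 225

attic_avg=25.2857142857, temp_sum=225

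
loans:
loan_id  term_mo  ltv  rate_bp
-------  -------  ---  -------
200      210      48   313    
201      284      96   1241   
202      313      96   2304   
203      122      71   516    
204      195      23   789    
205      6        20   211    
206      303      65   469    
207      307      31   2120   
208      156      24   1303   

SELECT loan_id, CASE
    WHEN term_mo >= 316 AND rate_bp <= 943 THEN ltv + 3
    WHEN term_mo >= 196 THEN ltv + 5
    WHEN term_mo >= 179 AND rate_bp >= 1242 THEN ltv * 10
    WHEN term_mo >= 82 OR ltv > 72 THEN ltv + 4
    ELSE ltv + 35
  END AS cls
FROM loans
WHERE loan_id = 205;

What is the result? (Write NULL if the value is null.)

55

loan_id = 205: term_mo=6, ltv=20, rate_bp=211.
term_mo >= 316 AND rate_bp <= 943 → false
term_mo >= 196 → false
term_mo >= 179 AND rate_bp >= 1242 → false
term_mo >= 82 OR ltv > 72 → false
No prior WHEN matched → ELSE → 55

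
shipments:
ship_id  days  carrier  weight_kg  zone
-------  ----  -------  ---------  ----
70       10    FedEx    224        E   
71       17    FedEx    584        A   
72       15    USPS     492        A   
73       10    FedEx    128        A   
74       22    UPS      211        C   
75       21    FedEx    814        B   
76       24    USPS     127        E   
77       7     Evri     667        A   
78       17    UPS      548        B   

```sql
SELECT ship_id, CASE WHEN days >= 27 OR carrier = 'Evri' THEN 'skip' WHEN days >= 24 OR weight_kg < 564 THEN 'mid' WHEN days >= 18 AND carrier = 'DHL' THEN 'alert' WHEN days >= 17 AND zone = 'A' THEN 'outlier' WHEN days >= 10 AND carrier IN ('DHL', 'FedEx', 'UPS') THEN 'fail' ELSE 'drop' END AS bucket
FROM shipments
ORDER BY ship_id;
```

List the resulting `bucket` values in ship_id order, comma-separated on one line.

mid, outlier, mid, mid, mid, fail, mid, skip, mid

ship_id=70: days >= 24 OR weight_kg < 564 → mid
ship_id=71: days >= 17 AND zone = 'A' → outlier
ship_id=72: days >= 24 OR weight_kg < 564 → mid
ship_id=73: days >= 24 OR weight_kg < 564 → mid
ship_id=74: days >= 24 OR weight_kg < 564 → mid
ship_id=75: days >= 10 AND carrier IN ('DHL', 'FedEx', 'UPS') → fail
ship_id=76: days >= 24 OR weight_kg < 564 → mid
ship_id=77: days >= 27 OR carrier = 'Evri' → skip
ship_id=78: days >= 24 OR weight_kg < 564 → mid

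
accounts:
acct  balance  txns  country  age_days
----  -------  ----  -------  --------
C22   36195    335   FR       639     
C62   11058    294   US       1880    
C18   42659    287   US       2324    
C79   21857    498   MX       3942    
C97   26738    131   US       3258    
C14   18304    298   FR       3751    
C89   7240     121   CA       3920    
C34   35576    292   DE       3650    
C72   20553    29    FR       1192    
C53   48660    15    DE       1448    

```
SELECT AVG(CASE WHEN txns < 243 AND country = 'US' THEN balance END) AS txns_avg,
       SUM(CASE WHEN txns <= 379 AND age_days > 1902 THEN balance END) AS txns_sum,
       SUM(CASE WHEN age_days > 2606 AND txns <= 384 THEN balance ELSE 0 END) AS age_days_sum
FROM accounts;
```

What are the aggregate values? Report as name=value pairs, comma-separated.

[txns_avg: txns < 243 AND country = 'US']
acct=C22: ✗
acct=C62: ✗
acct=C18: ✗
acct=C79: ✗
acct=C97: ✓ → 26738
acct=C14: ✗
acct=C89: ✗
acct=C34: ✗
acct=C72: ✗
acct=C53: ✗
txns_avg = 26738
—
[txns_sum: txns <= 379 AND age_days > 1902]
acct=C22: ✗
acct=C62: ✗
acct=C18: ✓ → 42659
acct=C79: ✗
acct=C97: ✓ → 26738
acct=C14: ✓ → 18304
acct=C89: ✓ → 7240
acct=C34: ✓ → 35576
acct=C72: ✗
acct=C53: ✗
txns_sum = 42659 + 26738 + 18304 + 7240 + 35576 = 130517
—
[age_days_sum: age_days > 2606 AND txns <= 384]
acct=C22: ✗
acct=C62: ✗
acct=C18: ✗
acct=C79: ✗
acct=C97: ✓ → 26738
acct=C14: ✓ → 18304
acct=C89: ✓ → 7240
acct=C34: ✓ → 35576
acct=C72: ✗
acct=C53: ✗
age_days_sum = 26738 + 18304 + 7240 + 35576 = 87858

txns_avg=26738, txns_sum=130517, age_days_sum=87858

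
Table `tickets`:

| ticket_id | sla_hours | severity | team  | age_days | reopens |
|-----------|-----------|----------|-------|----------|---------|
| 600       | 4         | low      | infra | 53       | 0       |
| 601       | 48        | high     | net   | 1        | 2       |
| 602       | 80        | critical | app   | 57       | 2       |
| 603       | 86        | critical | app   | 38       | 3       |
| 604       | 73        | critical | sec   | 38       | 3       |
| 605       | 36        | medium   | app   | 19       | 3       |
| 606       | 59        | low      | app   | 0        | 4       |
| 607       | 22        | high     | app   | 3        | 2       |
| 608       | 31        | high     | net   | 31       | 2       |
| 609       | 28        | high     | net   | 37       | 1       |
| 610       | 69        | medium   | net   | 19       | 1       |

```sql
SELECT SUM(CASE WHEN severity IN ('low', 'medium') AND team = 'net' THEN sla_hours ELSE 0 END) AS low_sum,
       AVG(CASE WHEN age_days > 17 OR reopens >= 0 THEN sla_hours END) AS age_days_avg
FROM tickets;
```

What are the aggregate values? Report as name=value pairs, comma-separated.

[low_sum: severity IN ('low', 'medium') AND team = 'net']
ticket_id=600: ✗
ticket_id=601: ✗
ticket_id=602: ✗
ticket_id=603: ✗
ticket_id=604: ✗
ticket_id=605: ✗
ticket_id=606: ✗
ticket_id=607: ✗
ticket_id=608: ✗
ticket_id=609: ✗
ticket_id=610: ✓ → 69
low_sum = 69
—
[age_days_avg: age_days > 17 OR reopens >= 0]
ticket_id=600: ✓ → 4
ticket_id=601: ✓ → 48
ticket_id=602: ✓ → 80
ticket_id=603: ✓ → 86
ticket_id=604: ✓ → 73
ticket_id=605: ✓ → 36
ticket_id=606: ✓ → 59
ticket_id=607: ✓ → 22
ticket_id=608: ✓ → 31
ticket_id=609: ✓ → 28
ticket_id=610: ✓ → 69
age_days_avg = (4 + 48 + 80 + 86 + 73 + 36 + 59 + 22 + 31 + 28 + 69) / 11 = 48.7272727273

low_sum=69, age_days_avg=48.7272727273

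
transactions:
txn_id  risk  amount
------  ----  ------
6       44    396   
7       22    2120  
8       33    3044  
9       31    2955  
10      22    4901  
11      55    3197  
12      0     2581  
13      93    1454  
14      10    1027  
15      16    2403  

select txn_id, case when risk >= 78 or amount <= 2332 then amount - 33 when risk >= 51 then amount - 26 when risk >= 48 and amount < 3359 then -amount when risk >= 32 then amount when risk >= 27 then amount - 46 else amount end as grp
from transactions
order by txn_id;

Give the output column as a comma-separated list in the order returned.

363, 2087, 3044, 2909, 4901, 3171, 2581, 1421, 994, 2403

txn_id=6: risk >= 78 or amount <= 2332 → 363
txn_id=7: risk >= 78 or amount <= 2332 → 2087
txn_id=8: risk >= 32 → 3044
txn_id=9: risk >= 27 → 2909
txn_id=10: ELSE → 4901
txn_id=11: risk >= 51 → 3171
txn_id=12: ELSE → 2581
txn_id=13: risk >= 78 or amount <= 2332 → 1421
txn_id=14: risk >= 78 or amount <= 2332 → 994
txn_id=15: ELSE → 2403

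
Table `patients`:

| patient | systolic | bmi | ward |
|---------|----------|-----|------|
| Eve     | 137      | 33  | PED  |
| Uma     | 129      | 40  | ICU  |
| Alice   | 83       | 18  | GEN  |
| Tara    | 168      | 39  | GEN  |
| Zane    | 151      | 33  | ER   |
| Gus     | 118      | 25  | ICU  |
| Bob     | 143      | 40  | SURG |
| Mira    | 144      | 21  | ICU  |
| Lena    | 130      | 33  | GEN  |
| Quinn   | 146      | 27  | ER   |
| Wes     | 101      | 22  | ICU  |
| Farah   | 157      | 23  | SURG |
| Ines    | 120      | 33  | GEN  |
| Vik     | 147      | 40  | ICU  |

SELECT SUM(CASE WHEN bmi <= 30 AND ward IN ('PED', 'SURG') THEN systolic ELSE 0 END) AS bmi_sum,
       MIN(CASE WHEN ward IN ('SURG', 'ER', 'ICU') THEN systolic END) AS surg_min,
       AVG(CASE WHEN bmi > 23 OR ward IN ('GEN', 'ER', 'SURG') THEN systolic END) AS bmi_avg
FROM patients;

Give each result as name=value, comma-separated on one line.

bmi_sum=157, surg_min=101, bmi_avg=135.75

[bmi_sum: bmi <= 30 AND ward IN ('PED', 'SURG')]
patient=Eve: ✗
patient=Uma: ✗
patient=Alice: ✗
patient=Tara: ✗
patient=Zane: ✗
patient=Gus: ✗
patient=Bob: ✗
patient=Mira: ✗
patient=Lena: ✗
patient=Quinn: ✗
patient=Wes: ✗
patient=Farah: ✓ → 157
patient=Ines: ✗
patient=Vik: ✗
bmi_sum = 157
—
[surg_min: ward IN ('SURG', 'ER', 'ICU')]
patient=Eve: ✗
patient=Uma: ✓ → 129
patient=Alice: ✗
patient=Tara: ✗
patient=Zane: ✓ → 151
patient=Gus: ✓ → 118
patient=Bob: ✓ → 143
patient=Mira: ✓ → 144
patient=Lena: ✗
patient=Quinn: ✓ → 146
patient=Wes: ✓ → 101
patient=Farah: ✓ → 157
patient=Ines: ✗
patient=Vik: ✓ → 147
surg_min = MIN(129, 151, 118, 143, 144, 146, 101, 157, 147) = 101
—
[bmi_avg: bmi > 23 OR ward IN ('GEN', 'ER', 'SURG')]
patient=Eve: ✓ → 137
patient=Uma: ✓ → 129
patient=Alice: ✓ → 83
patient=Tara: ✓ → 168
patient=Zane: ✓ → 151
patient=Gus: ✓ → 118
patient=Bob: ✓ → 143
patient=Mira: ✗
patient=Lena: ✓ → 130
patient=Quinn: ✓ → 146
patient=Wes: ✗
patient=Farah: ✓ → 157
patient=Ines: ✓ → 120
patient=Vik: ✓ → 147
bmi_avg = (137 + 129 + 83 + 168 + 151 + 118 + 143 + 130 + 146 + 157 + 120 + 147) / 12 = 135.75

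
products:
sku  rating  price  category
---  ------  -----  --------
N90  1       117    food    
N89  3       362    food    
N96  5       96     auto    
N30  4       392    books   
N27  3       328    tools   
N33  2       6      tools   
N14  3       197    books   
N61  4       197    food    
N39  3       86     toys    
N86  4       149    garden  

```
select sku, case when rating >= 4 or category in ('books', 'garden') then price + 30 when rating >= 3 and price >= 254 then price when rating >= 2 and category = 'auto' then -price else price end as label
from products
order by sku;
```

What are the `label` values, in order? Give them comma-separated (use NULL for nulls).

sku=N14: rating >= 4 or category in ('books', 'garden') → 227
sku=N27: rating >= 3 and price >= 254 → 328
sku=N30: rating >= 4 or category in ('books', 'garden') → 422
sku=N33: ELSE → 6
sku=N39: ELSE → 86
sku=N61: rating >= 4 or category in ('books', 'garden') → 227
sku=N86: rating >= 4 or category in ('books', 'garden') → 179
sku=N89: rating >= 3 and price >= 254 → 362
sku=N90: ELSE → 117
sku=N96: rating >= 4 or category in ('books', 'garden') → 126

227, 328, 422, 6, 86, 227, 179, 362, 117, 126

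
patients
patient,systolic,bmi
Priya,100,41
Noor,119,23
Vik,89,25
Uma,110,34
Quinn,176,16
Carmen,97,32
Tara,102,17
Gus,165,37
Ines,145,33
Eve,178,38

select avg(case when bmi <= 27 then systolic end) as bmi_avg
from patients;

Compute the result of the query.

121.5

patient=Priya: ✗
patient=Noor: ✓ → 119
patient=Vik: ✓ → 89
patient=Uma: ✗
patient=Quinn: ✓ → 176
patient=Carmen: ✗
patient=Tara: ✓ → 102
patient=Gus: ✗
patient=Ines: ✗
patient=Eve: ✗
bmi_avg = (119 + 89 + 176 + 102) / 4 = 121.5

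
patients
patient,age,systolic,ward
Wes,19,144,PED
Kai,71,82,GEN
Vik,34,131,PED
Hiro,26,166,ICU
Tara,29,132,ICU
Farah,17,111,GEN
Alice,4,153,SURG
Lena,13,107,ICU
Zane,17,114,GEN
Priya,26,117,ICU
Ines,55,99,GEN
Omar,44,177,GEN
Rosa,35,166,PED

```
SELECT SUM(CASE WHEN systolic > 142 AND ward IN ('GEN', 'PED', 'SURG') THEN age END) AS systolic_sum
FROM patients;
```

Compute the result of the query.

patient=Wes: ✓ → 19
patient=Kai: ✗
patient=Vik: ✗
patient=Hiro: ✗
patient=Tara: ✗
patient=Farah: ✗
patient=Alice: ✓ → 4
patient=Lena: ✗
patient=Zane: ✗
patient=Priya: ✗
patient=Ines: ✗
patient=Omar: ✓ → 44
patient=Rosa: ✓ → 35
systolic_sum = 19 + 4 + 44 + 35 = 102

102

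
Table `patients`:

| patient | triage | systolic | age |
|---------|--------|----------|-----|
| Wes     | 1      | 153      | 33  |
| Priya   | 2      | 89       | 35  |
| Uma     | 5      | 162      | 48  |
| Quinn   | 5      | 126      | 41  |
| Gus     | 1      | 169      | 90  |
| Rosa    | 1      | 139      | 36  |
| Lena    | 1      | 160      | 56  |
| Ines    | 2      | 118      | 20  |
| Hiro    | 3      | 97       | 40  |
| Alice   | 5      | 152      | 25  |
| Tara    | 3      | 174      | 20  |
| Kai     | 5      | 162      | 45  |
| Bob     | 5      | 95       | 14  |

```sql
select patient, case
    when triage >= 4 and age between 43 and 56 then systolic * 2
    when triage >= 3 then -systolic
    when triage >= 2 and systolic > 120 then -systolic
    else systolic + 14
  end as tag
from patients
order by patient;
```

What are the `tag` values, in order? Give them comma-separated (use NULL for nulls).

patient=Alice: triage >= 3 → -152
patient=Bob: triage >= 3 → -95
patient=Gus: ELSE → 183
patient=Hiro: triage >= 3 → -97
patient=Ines: ELSE → 132
patient=Kai: triage >= 4 and age between 43 and 56 → 324
patient=Lena: ELSE → 174
patient=Priya: ELSE → 103
patient=Quinn: triage >= 3 → -126
patient=Rosa: ELSE → 153
patient=Tara: triage >= 3 → -174
patient=Uma: triage >= 4 and age between 43 and 56 → 324
patient=Wes: ELSE → 167

-152, -95, 183, -97, 132, 324, 174, 103, -126, 153, -174, 324, 167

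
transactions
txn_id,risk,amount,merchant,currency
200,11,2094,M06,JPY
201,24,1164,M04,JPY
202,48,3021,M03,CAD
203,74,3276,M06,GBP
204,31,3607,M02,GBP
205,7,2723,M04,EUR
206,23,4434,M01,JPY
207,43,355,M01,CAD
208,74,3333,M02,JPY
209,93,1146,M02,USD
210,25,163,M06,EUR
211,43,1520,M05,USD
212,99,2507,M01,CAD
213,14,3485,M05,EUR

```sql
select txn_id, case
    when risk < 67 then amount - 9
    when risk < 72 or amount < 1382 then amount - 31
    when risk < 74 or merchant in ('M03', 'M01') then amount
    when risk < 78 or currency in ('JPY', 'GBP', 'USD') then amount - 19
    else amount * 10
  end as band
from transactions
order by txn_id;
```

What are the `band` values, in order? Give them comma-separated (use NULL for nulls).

2085, 1155, 3012, 3257, 3598, 2714, 4425, 346, 3314, 1115, 154, 1511, 2507, 3476

txn_id=200: risk < 67 → 2085
txn_id=201: risk < 67 → 1155
txn_id=202: risk < 67 → 3012
txn_id=203: risk < 78 or currency in ('JPY', 'GBP', 'USD') → 3257
txn_id=204: risk < 67 → 3598
txn_id=205: risk < 67 → 2714
txn_id=206: risk < 67 → 4425
txn_id=207: risk < 67 → 346
txn_id=208: risk < 78 or currency in ('JPY', 'GBP', 'USD') → 3314
txn_id=209: risk < 72 or amount < 1382 → 1115
txn_id=210: risk < 67 → 154
txn_id=211: risk < 67 → 1511
txn_id=212: risk < 74 or merchant in ('M03', 'M01') → 2507
txn_id=213: risk < 67 → 3476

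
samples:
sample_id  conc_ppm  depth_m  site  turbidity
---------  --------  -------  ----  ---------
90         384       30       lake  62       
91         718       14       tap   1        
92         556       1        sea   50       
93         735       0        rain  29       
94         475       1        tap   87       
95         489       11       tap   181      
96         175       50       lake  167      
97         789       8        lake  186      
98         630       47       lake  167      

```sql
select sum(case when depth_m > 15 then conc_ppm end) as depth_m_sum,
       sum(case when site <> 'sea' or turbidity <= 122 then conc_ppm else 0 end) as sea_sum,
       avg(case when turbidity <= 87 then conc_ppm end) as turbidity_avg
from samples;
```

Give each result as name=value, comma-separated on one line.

depth_m_sum=1189, sea_sum=4951, turbidity_avg=573.6

[depth_m_sum: depth_m > 15]
sample_id=90: ✓ → 384
sample_id=91: ✗
sample_id=92: ✗
sample_id=93: ✗
sample_id=94: ✗
sample_id=95: ✗
sample_id=96: ✓ → 175
sample_id=97: ✗
sample_id=98: ✓ → 630
depth_m_sum = 384 + 175 + 630 = 1189
—
[sea_sum: site <> 'sea' or turbidity <= 122]
sample_id=90: ✓ → 384
sample_id=91: ✓ → 718
sample_id=92: ✓ → 556
sample_id=93: ✓ → 735
sample_id=94: ✓ → 475
sample_id=95: ✓ → 489
sample_id=96: ✓ → 175
sample_id=97: ✓ → 789
sample_id=98: ✓ → 630
sea_sum = 384 + 718 + 556 + 735 + 475 + 489 + 175 + 789 + 630 = 4951
—
[turbidity_avg: turbidity <= 87]
sample_id=90: ✓ → 384
sample_id=91: ✓ → 718
sample_id=92: ✓ → 556
sample_id=93: ✓ → 735
sample_id=94: ✓ → 475
sample_id=95: ✗
sample_id=96: ✗
sample_id=97: ✗
sample_id=98: ✗
turbidity_avg = (384 + 718 + 556 + 735 + 475) / 5 = 573.6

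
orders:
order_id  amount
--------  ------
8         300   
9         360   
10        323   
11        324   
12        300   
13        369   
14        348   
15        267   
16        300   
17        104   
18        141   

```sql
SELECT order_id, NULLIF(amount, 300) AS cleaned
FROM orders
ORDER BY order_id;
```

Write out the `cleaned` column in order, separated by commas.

NULL, 360, 323, 324, NULL, 369, 348, 267, NULL, 104, 141

order_id=8: amount=300 vs 300: equal → NULL
order_id=9: amount=360 vs 300: differ → 360
order_id=10: amount=323 vs 300: differ → 323
order_id=11: amount=324 vs 300: differ → 324
order_id=12: amount=300 vs 300: equal → NULL
order_id=13: amount=369 vs 300: differ → 369
order_id=14: amount=348 vs 300: differ → 348
order_id=15: amount=267 vs 300: differ → 267
order_id=16: amount=300 vs 300: equal → NULL
order_id=17: amount=104 vs 300: differ → 104
order_id=18: amount=141 vs 300: differ → 141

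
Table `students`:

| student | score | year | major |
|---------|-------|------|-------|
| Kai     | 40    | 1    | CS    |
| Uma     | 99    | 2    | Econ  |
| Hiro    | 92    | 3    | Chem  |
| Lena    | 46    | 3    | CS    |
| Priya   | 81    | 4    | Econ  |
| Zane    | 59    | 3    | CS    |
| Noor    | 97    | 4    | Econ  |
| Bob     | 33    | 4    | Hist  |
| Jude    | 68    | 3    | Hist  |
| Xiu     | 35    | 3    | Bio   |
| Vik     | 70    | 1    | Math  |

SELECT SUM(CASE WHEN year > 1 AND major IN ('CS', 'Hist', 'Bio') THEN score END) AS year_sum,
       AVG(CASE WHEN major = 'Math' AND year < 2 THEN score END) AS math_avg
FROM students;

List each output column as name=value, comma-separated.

year_sum=241, math_avg=70

[year_sum: year > 1 AND major IN ('CS', 'Hist', 'Bio')]
student=Kai: ✗
student=Uma: ✗
student=Hiro: ✗
student=Lena: ✓ → 46
student=Priya: ✗
student=Zane: ✓ → 59
student=Noor: ✗
student=Bob: ✓ → 33
student=Jude: ✓ → 68
student=Xiu: ✓ → 35
student=Vik: ✗
year_sum = 46 + 59 + 33 + 68 + 35 = 241
—
[math_avg: major = 'Math' AND year < 2]
student=Kai: ✗
student=Uma: ✗
student=Hiro: ✗
student=Lena: ✗
student=Priya: ✗
student=Zane: ✗
student=Noor: ✗
student=Bob: ✗
student=Jude: ✗
student=Xiu: ✗
student=Vik: ✓ → 70
math_avg = 70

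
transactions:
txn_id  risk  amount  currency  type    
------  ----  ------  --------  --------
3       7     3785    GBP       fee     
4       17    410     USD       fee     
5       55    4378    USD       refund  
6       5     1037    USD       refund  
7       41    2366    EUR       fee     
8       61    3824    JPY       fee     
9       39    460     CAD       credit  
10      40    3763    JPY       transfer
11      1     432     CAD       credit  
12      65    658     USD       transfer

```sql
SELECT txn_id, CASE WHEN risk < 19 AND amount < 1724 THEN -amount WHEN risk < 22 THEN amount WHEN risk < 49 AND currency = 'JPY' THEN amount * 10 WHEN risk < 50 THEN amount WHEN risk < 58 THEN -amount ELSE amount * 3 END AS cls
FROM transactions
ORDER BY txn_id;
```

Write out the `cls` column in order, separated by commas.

txn_id=3: risk < 22 → 3785
txn_id=4: risk < 19 AND amount < 1724 → -410
txn_id=5: risk < 58 → -4378
txn_id=6: risk < 19 AND amount < 1724 → -1037
txn_id=7: risk < 50 → 2366
txn_id=8: ELSE → 11472
txn_id=9: risk < 50 → 460
txn_id=10: risk < 49 AND currency = 'JPY' → 37630
txn_id=11: risk < 19 AND amount < 1724 → -432
txn_id=12: ELSE → 1974

3785, -410, -4378, -1037, 2366, 11472, 460, 37630, -432, 1974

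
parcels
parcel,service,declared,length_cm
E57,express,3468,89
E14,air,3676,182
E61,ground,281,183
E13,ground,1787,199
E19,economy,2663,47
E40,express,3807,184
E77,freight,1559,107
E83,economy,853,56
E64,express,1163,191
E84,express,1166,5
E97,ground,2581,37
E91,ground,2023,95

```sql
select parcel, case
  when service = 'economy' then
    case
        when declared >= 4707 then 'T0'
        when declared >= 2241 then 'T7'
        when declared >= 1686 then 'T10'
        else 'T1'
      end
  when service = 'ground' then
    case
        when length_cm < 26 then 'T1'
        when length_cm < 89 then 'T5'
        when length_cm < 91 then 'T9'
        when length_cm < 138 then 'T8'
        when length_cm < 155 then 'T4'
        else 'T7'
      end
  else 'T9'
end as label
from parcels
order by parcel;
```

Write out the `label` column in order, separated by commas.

parcel=E13: service='ground' → inner[ELSE] → T7
parcel=E14: service='air' → outer ELSE → T9
parcel=E19: service='economy' → inner[declared >= 2241] → T7
parcel=E40: service='express' → outer ELSE → T9
parcel=E57: service='express' → outer ELSE → T9
parcel=E61: service='ground' → inner[ELSE] → T7
parcel=E64: service='express' → outer ELSE → T9
parcel=E77: service='freight' → outer ELSE → T9
parcel=E83: service='economy' → inner[ELSE] → T1
parcel=E84: service='express' → outer ELSE → T9
parcel=E91: service='ground' → inner[length_cm < 138] → T8
parcel=E97: service='ground' → inner[length_cm < 89] → T5

T7, T9, T7, T9, T9, T7, T9, T9, T1, T9, T8, T5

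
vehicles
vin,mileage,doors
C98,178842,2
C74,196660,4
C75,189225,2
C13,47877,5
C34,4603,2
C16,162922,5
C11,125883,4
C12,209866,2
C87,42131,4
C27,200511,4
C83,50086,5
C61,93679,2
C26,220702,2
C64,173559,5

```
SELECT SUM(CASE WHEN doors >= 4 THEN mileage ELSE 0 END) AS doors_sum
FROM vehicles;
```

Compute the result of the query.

999629

vin=C98: ✗
vin=C74: ✓ → 196660
vin=C75: ✗
vin=C13: ✓ → 47877
vin=C34: ✗
vin=C16: ✓ → 162922
vin=C11: ✓ → 125883
vin=C12: ✗
vin=C87: ✓ → 42131
vin=C27: ✓ → 200511
vin=C83: ✓ → 50086
vin=C61: ✗
vin=C26: ✗
vin=C64: ✓ → 173559
doors_sum = 196660 + 47877 + 162922 + 125883 + 42131 + 200511 + 50086 + 173559 = 999629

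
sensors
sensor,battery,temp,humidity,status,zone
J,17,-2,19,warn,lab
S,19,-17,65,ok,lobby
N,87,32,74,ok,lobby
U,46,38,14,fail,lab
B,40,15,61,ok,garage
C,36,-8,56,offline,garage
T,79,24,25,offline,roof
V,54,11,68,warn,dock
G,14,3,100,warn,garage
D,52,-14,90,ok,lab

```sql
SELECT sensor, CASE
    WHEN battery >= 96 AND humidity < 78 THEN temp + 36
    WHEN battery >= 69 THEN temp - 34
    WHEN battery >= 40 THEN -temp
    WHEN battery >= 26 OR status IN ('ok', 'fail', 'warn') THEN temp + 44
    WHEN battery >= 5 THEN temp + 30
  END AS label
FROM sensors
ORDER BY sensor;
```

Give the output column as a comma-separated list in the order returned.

-15, 36, 14, 47, 42, -2, 27, -10, -38, -11

sensor=B: battery >= 40 → -15
sensor=C: battery >= 26 OR status IN ('ok', 'fail', 'warn') → 36
sensor=D: battery >= 40 → 14
sensor=G: battery >= 26 OR status IN ('ok', 'fail', 'warn') → 47
sensor=J: battery >= 26 OR status IN ('ok', 'fail', 'warn') → 42
sensor=N: battery >= 69 → -2
sensor=S: battery >= 26 OR status IN ('ok', 'fail', 'warn') → 27
sensor=T: battery >= 69 → -10
sensor=U: battery >= 40 → -38
sensor=V: battery >= 40 → -11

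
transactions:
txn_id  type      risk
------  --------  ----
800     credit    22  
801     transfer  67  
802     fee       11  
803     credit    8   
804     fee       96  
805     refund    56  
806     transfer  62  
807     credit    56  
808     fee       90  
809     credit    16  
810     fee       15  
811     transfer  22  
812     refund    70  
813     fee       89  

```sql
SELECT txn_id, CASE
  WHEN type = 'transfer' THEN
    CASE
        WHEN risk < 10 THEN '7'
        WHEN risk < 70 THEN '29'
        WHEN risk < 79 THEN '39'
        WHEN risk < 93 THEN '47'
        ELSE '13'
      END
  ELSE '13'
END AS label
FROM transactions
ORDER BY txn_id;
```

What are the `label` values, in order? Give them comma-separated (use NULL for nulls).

txn_id=800: type='credit' → outer ELSE → 13
txn_id=801: type='transfer' → inner[risk < 70] → 29
txn_id=802: type='fee' → outer ELSE → 13
txn_id=803: type='credit' → outer ELSE → 13
txn_id=804: type='fee' → outer ELSE → 13
txn_id=805: type='refund' → outer ELSE → 13
txn_id=806: type='transfer' → inner[risk < 70] → 29
txn_id=807: type='credit' → outer ELSE → 13
txn_id=808: type='fee' → outer ELSE → 13
txn_id=809: type='credit' → outer ELSE → 13
txn_id=810: type='fee' → outer ELSE → 13
txn_id=811: type='transfer' → inner[risk < 70] → 29
txn_id=812: type='refund' → outer ELSE → 13
txn_id=813: type='fee' → outer ELSE → 13

13, 29, 13, 13, 13, 13, 29, 13, 13, 13, 13, 29, 13, 13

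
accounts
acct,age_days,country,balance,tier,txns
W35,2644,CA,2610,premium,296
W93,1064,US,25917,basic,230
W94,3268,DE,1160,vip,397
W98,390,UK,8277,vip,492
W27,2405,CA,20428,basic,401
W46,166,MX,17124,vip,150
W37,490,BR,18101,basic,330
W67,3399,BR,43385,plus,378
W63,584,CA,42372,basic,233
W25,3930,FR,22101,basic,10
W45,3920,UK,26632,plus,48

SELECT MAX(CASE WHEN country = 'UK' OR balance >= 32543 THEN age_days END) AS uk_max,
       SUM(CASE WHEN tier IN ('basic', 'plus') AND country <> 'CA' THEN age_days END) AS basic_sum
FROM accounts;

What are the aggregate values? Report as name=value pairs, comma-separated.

uk_max=3920, basic_sum=12803

[uk_max: country = 'UK' OR balance >= 32543]
acct=W35: ✗
acct=W93: ✗
acct=W94: ✗
acct=W98: ✓ → 390
acct=W27: ✗
acct=W46: ✗
acct=W37: ✗
acct=W67: ✓ → 3399
acct=W63: ✓ → 584
acct=W25: ✗
acct=W45: ✓ → 3920
uk_max = MAX(390, 3399, 584, 3920) = 3920
—
[basic_sum: tier IN ('basic', 'plus') AND country <> 'CA']
acct=W35: ✗
acct=W93: ✓ → 1064
acct=W94: ✗
acct=W98: ✗
acct=W27: ✗
acct=W46: ✗
acct=W37: ✓ → 490
acct=W67: ✓ → 3399
acct=W63: ✗
acct=W25: ✓ → 3930
acct=W45: ✓ → 3920
basic_sum = 1064 + 490 + 3399 + 3930 + 3920 = 12803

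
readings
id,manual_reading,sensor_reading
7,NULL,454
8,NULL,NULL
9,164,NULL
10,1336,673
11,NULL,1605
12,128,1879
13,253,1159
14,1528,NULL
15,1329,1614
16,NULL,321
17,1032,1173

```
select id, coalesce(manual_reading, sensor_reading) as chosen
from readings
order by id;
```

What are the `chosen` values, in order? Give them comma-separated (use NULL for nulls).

id=7: manual_reading=NULL, sensor_reading=454 → 454
id=8: manual_reading=NULL, sensor_reading=NULL (all NULL) → NULL
id=9: manual_reading=164 → 164
id=10: manual_reading=1336 → 1336
id=11: manual_reading=NULL, sensor_reading=1605 → 1605
id=12: manual_reading=128 → 128
id=13: manual_reading=253 → 253
id=14: manual_reading=1528 → 1528
id=15: manual_reading=1329 → 1329
id=16: manual_reading=NULL, sensor_reading=321 → 321
id=17: manual_reading=1032 → 1032

454, NULL, 164, 1336, 1605, 128, 253, 1528, 1329, 321, 1032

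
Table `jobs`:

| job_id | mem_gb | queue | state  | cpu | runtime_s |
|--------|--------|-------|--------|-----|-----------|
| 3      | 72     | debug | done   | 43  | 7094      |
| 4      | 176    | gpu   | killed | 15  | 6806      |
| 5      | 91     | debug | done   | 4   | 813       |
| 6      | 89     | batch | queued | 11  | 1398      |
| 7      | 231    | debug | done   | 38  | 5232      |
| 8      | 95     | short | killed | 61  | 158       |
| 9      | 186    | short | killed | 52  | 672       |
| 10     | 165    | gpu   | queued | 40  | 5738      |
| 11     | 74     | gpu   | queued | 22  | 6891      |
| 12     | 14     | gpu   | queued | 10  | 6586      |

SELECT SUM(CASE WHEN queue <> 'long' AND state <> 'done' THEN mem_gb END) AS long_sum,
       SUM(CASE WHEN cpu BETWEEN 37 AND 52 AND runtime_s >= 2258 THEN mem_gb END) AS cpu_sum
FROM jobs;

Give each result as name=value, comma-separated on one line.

long_sum=799, cpu_sum=468

[long_sum: queue <> 'long' AND state <> 'done']
job_id=3: ✗
job_id=4: ✓ → 176
job_id=5: ✗
job_id=6: ✓ → 89
job_id=7: ✗
job_id=8: ✓ → 95
job_id=9: ✓ → 186
job_id=10: ✓ → 165
job_id=11: ✓ → 74
job_id=12: ✓ → 14
long_sum = 176 + 89 + 95 + 186 + 165 + 74 + 14 = 799
—
[cpu_sum: cpu BETWEEN 37 AND 52 AND runtime_s >= 2258]
job_id=3: ✓ → 72
job_id=4: ✗
job_id=5: ✗
job_id=6: ✗
job_id=7: ✓ → 231
job_id=8: ✗
job_id=9: ✗
job_id=10: ✓ → 165
job_id=11: ✗
job_id=12: ✗
cpu_sum = 72 + 231 + 165 = 468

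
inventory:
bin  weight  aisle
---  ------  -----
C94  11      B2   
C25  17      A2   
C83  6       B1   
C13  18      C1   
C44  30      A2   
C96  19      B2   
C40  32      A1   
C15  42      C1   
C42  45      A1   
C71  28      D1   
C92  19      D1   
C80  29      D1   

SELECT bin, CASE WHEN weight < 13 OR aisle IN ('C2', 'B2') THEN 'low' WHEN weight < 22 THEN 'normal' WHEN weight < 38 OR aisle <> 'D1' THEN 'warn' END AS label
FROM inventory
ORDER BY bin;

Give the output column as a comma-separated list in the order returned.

bin=C13: weight < 22 → normal
bin=C15: weight < 38 OR aisle <> 'D1' → warn
bin=C25: weight < 22 → normal
bin=C40: weight < 38 OR aisle <> 'D1' → warn
bin=C42: weight < 38 OR aisle <> 'D1' → warn
bin=C44: weight < 38 OR aisle <> 'D1' → warn
bin=C71: weight < 38 OR aisle <> 'D1' → warn
bin=C80: weight < 38 OR aisle <> 'D1' → warn
bin=C83: weight < 13 OR aisle IN ('C2', 'B2') → low
bin=C92: weight < 22 → normal
bin=C94: weight < 13 OR aisle IN ('C2', 'B2') → low
bin=C96: weight < 13 OR aisle IN ('C2', 'B2') → low

normal, warn, normal, warn, warn, warn, warn, warn, low, normal, low, low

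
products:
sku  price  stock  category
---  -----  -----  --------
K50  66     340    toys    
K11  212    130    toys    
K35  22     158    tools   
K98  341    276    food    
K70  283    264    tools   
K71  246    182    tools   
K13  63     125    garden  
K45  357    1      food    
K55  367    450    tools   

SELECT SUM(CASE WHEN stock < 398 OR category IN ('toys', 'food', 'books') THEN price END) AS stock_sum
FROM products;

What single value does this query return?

1590

sku=K50: ✓ → 66
sku=K11: ✓ → 212
sku=K35: ✓ → 22
sku=K98: ✓ → 341
sku=K70: ✓ → 283
sku=K71: ✓ → 246
sku=K13: ✓ → 63
sku=K45: ✓ → 357
sku=K55: ✗
stock_sum = 66 + 212 + 22 + 341 + 283 + 246 + 63 + 357 = 1590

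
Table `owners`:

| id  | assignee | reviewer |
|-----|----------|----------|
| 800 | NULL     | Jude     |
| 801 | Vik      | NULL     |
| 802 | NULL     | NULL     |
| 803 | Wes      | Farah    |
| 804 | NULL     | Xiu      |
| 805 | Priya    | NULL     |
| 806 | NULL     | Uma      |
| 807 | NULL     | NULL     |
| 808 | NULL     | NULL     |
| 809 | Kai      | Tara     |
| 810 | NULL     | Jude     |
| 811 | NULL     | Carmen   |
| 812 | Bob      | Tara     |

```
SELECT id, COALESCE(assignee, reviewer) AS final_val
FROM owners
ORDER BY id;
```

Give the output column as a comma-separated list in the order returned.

Jude, Vik, NULL, Wes, Xiu, Priya, Uma, NULL, NULL, Kai, Jude, Carmen, Bob

id=800: assignee=NULL, reviewer=Jude → Jude
id=801: assignee=Vik → Vik
id=802: assignee=NULL, reviewer=NULL (all NULL) → NULL
id=803: assignee=Wes → Wes
id=804: assignee=NULL, reviewer=Xiu → Xiu
id=805: assignee=Priya → Priya
id=806: assignee=NULL, reviewer=Uma → Uma
id=807: assignee=NULL, reviewer=NULL (all NULL) → NULL
id=808: assignee=NULL, reviewer=NULL (all NULL) → NULL
id=809: assignee=Kai → Kai
id=810: assignee=NULL, reviewer=Jude → Jude
id=811: assignee=NULL, reviewer=Carmen → Carmen
id=812: assignee=Bob → Bob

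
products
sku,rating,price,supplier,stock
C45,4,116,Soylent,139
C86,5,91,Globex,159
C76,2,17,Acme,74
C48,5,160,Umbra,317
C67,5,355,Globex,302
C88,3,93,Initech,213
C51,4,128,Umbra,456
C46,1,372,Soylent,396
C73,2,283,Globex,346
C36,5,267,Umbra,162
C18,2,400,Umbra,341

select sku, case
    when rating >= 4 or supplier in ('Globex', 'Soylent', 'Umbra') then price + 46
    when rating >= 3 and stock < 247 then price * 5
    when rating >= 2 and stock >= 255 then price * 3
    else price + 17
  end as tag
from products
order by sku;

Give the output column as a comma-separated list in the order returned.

sku=C18: rating >= 4 or supplier in ('Globex', 'Soylent', 'Umbra') → 446
sku=C36: rating >= 4 or supplier in ('Globex', 'Soylent', 'Umbra') → 313
sku=C45: rating >= 4 or supplier in ('Globex', 'Soylent', 'Umbra') → 162
sku=C46: rating >= 4 or supplier in ('Globex', 'Soylent', 'Umbra') → 418
sku=C48: rating >= 4 or supplier in ('Globex', 'Soylent', 'Umbra') → 206
sku=C51: rating >= 4 or supplier in ('Globex', 'Soylent', 'Umbra') → 174
sku=C67: rating >= 4 or supplier in ('Globex', 'Soylent', 'Umbra') → 401
sku=C73: rating >= 4 or supplier in ('Globex', 'Soylent', 'Umbra') → 329
sku=C76: ELSE → 34
sku=C86: rating >= 4 or supplier in ('Globex', 'Soylent', 'Umbra') → 137
sku=C88: rating >= 3 and stock < 247 → 465

446, 313, 162, 418, 206, 174, 401, 329, 34, 137, 465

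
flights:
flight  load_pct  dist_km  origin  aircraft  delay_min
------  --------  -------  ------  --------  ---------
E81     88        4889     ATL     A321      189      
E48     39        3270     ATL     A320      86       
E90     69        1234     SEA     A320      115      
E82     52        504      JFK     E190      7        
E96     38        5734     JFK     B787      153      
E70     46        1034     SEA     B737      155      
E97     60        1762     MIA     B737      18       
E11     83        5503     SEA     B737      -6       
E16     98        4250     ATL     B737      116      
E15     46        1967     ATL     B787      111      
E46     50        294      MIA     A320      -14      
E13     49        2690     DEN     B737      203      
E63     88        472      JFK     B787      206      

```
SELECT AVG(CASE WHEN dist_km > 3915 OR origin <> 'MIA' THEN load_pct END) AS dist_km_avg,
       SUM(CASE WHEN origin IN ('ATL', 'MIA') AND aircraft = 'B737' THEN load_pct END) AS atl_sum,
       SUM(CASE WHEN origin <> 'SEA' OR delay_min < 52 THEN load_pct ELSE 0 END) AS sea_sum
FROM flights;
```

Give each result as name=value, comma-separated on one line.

dist_km_avg=63.2727272727, atl_sum=158, sea_sum=691

[dist_km_avg: dist_km > 3915 OR origin <> 'MIA']
flight=E81: ✓ → 88
flight=E48: ✓ → 39
flight=E90: ✓ → 69
flight=E82: ✓ → 52
flight=E96: ✓ → 38
flight=E70: ✓ → 46
flight=E97: ✗
flight=E11: ✓ → 83
flight=E16: ✓ → 98
flight=E15: ✓ → 46
flight=E46: ✗
flight=E13: ✓ → 49
flight=E63: ✓ → 88
dist_km_avg = (88 + 39 + 69 + 52 + 38 + 46 + 83 + 98 + 46 + 49 + 88) / 11 = 63.2727272727
—
[atl_sum: origin IN ('ATL', 'MIA') AND aircraft = 'B737']
flight=E81: ✗
flight=E48: ✗
flight=E90: ✗
flight=E82: ✗
flight=E96: ✗
flight=E70: ✗
flight=E97: ✓ → 60
flight=E11: ✗
flight=E16: ✓ → 98
flight=E15: ✗
flight=E46: ✗
flight=E13: ✗
flight=E63: ✗
atl_sum = 60 + 98 = 158
—
[sea_sum: origin <> 'SEA' OR delay_min < 52]
flight=E81: ✓ → 88
flight=E48: ✓ → 39
flight=E90: ✗
flight=E82: ✓ → 52
flight=E96: ✓ → 38
flight=E70: ✗
flight=E97: ✓ → 60
flight=E11: ✓ → 83
flight=E16: ✓ → 98
flight=E15: ✓ → 46
flight=E46: ✓ → 50
flight=E13: ✓ → 49
flight=E63: ✓ → 88
sea_sum = 88 + 39 + 52 + 38 + 60 + 83 + 98 + 46 + 50 + 49 + 88 = 691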